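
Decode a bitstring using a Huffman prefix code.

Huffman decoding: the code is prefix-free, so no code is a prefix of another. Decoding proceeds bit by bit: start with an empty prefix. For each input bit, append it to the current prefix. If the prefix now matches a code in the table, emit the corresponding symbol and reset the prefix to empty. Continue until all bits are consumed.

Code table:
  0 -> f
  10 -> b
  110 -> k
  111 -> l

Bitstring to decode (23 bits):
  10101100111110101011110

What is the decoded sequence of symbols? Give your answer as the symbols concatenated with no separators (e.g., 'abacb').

Bit 0: prefix='1' (no match yet)
Bit 1: prefix='10' -> emit 'b', reset
Bit 2: prefix='1' (no match yet)
Bit 3: prefix='10' -> emit 'b', reset
Bit 4: prefix='1' (no match yet)
Bit 5: prefix='11' (no match yet)
Bit 6: prefix='110' -> emit 'k', reset
Bit 7: prefix='0' -> emit 'f', reset
Bit 8: prefix='1' (no match yet)
Bit 9: prefix='11' (no match yet)
Bit 10: prefix='111' -> emit 'l', reset
Bit 11: prefix='1' (no match yet)
Bit 12: prefix='11' (no match yet)
Bit 13: prefix='110' -> emit 'k', reset
Bit 14: prefix='1' (no match yet)
Bit 15: prefix='10' -> emit 'b', reset
Bit 16: prefix='1' (no match yet)
Bit 17: prefix='10' -> emit 'b', reset
Bit 18: prefix='1' (no match yet)
Bit 19: prefix='11' (no match yet)
Bit 20: prefix='111' -> emit 'l', reset
Bit 21: prefix='1' (no match yet)
Bit 22: prefix='10' -> emit 'b', reset

Answer: bbkflkbblb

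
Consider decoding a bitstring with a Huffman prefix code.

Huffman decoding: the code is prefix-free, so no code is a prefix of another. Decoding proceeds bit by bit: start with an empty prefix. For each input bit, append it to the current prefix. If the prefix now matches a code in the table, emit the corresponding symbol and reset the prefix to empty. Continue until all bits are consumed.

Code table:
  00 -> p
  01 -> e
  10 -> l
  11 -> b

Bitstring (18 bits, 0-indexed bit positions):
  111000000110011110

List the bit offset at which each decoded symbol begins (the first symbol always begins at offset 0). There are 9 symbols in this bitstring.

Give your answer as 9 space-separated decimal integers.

Answer: 0 2 4 6 8 10 12 14 16

Derivation:
Bit 0: prefix='1' (no match yet)
Bit 1: prefix='11' -> emit 'b', reset
Bit 2: prefix='1' (no match yet)
Bit 3: prefix='10' -> emit 'l', reset
Bit 4: prefix='0' (no match yet)
Bit 5: prefix='00' -> emit 'p', reset
Bit 6: prefix='0' (no match yet)
Bit 7: prefix='00' -> emit 'p', reset
Bit 8: prefix='0' (no match yet)
Bit 9: prefix='01' -> emit 'e', reset
Bit 10: prefix='1' (no match yet)
Bit 11: prefix='10' -> emit 'l', reset
Bit 12: prefix='0' (no match yet)
Bit 13: prefix='01' -> emit 'e', reset
Bit 14: prefix='1' (no match yet)
Bit 15: prefix='11' -> emit 'b', reset
Bit 16: prefix='1' (no match yet)
Bit 17: prefix='10' -> emit 'l', reset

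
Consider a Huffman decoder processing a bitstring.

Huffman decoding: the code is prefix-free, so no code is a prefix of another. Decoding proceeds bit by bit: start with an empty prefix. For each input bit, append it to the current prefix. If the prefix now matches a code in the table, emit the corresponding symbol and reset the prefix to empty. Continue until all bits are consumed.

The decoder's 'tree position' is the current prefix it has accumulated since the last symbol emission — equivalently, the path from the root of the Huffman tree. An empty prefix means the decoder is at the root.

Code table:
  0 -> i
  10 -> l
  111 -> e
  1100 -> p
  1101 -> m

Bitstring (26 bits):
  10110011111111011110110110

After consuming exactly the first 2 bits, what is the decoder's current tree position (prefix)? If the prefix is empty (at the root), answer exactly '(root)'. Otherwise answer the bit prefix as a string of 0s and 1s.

Answer: (root)

Derivation:
Bit 0: prefix='1' (no match yet)
Bit 1: prefix='10' -> emit 'l', reset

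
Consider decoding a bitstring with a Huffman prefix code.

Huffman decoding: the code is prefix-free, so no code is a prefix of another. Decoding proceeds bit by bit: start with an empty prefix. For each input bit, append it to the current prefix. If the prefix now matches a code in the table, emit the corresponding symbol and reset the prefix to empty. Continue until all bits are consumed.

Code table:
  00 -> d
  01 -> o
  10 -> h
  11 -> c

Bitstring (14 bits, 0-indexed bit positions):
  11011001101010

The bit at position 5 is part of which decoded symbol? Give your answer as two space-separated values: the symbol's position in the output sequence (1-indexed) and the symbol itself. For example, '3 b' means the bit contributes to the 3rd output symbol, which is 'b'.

Answer: 3 h

Derivation:
Bit 0: prefix='1' (no match yet)
Bit 1: prefix='11' -> emit 'c', reset
Bit 2: prefix='0' (no match yet)
Bit 3: prefix='01' -> emit 'o', reset
Bit 4: prefix='1' (no match yet)
Bit 5: prefix='10' -> emit 'h', reset
Bit 6: prefix='0' (no match yet)
Bit 7: prefix='01' -> emit 'o', reset
Bit 8: prefix='1' (no match yet)
Bit 9: prefix='10' -> emit 'h', reset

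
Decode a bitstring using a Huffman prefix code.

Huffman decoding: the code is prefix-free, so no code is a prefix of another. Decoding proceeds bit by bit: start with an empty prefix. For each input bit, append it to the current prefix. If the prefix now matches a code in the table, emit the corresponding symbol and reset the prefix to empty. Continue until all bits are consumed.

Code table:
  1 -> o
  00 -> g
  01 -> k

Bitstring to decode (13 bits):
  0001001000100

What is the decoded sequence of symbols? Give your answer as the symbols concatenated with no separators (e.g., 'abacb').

Bit 0: prefix='0' (no match yet)
Bit 1: prefix='00' -> emit 'g', reset
Bit 2: prefix='0' (no match yet)
Bit 3: prefix='01' -> emit 'k', reset
Bit 4: prefix='0' (no match yet)
Bit 5: prefix='00' -> emit 'g', reset
Bit 6: prefix='1' -> emit 'o', reset
Bit 7: prefix='0' (no match yet)
Bit 8: prefix='00' -> emit 'g', reset
Bit 9: prefix='0' (no match yet)
Bit 10: prefix='01' -> emit 'k', reset
Bit 11: prefix='0' (no match yet)
Bit 12: prefix='00' -> emit 'g', reset

Answer: gkgogkg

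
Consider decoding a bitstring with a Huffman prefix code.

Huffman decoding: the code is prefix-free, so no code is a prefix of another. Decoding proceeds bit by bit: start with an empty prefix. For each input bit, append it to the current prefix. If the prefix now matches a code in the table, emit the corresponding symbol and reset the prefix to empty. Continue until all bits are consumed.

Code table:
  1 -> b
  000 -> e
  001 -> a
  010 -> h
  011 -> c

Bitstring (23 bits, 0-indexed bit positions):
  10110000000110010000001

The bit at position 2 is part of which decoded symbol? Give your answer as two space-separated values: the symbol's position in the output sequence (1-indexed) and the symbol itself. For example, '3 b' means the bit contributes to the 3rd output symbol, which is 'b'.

Answer: 2 c

Derivation:
Bit 0: prefix='1' -> emit 'b', reset
Bit 1: prefix='0' (no match yet)
Bit 2: prefix='01' (no match yet)
Bit 3: prefix='011' -> emit 'c', reset
Bit 4: prefix='0' (no match yet)
Bit 5: prefix='00' (no match yet)
Bit 6: prefix='000' -> emit 'e', reset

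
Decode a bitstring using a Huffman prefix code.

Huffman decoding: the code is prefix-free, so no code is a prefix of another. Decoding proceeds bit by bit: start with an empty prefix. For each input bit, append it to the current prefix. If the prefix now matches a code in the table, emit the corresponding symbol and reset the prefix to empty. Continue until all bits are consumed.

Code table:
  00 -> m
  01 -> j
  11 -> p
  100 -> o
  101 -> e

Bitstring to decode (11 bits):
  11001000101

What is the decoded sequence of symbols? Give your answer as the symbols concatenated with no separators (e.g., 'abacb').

Answer: pmojj

Derivation:
Bit 0: prefix='1' (no match yet)
Bit 1: prefix='11' -> emit 'p', reset
Bit 2: prefix='0' (no match yet)
Bit 3: prefix='00' -> emit 'm', reset
Bit 4: prefix='1' (no match yet)
Bit 5: prefix='10' (no match yet)
Bit 6: prefix='100' -> emit 'o', reset
Bit 7: prefix='0' (no match yet)
Bit 8: prefix='01' -> emit 'j', reset
Bit 9: prefix='0' (no match yet)
Bit 10: prefix='01' -> emit 'j', reset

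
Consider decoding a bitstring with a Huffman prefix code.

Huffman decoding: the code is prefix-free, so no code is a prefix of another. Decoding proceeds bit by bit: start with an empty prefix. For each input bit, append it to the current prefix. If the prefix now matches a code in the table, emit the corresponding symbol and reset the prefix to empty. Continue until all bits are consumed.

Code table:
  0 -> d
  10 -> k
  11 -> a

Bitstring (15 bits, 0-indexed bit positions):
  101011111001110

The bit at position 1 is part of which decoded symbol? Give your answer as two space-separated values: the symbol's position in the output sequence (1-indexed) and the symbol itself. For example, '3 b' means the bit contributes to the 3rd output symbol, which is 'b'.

Bit 0: prefix='1' (no match yet)
Bit 1: prefix='10' -> emit 'k', reset
Bit 2: prefix='1' (no match yet)
Bit 3: prefix='10' -> emit 'k', reset
Bit 4: prefix='1' (no match yet)
Bit 5: prefix='11' -> emit 'a', reset

Answer: 1 k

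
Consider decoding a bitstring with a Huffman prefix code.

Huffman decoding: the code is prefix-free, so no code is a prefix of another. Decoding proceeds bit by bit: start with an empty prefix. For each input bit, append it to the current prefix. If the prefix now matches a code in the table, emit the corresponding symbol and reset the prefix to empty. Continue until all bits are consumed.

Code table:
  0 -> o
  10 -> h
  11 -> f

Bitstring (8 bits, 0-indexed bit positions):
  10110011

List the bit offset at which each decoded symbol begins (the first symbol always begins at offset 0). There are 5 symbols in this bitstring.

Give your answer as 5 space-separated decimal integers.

Answer: 0 2 4 5 6

Derivation:
Bit 0: prefix='1' (no match yet)
Bit 1: prefix='10' -> emit 'h', reset
Bit 2: prefix='1' (no match yet)
Bit 3: prefix='11' -> emit 'f', reset
Bit 4: prefix='0' -> emit 'o', reset
Bit 5: prefix='0' -> emit 'o', reset
Bit 6: prefix='1' (no match yet)
Bit 7: prefix='11' -> emit 'f', reset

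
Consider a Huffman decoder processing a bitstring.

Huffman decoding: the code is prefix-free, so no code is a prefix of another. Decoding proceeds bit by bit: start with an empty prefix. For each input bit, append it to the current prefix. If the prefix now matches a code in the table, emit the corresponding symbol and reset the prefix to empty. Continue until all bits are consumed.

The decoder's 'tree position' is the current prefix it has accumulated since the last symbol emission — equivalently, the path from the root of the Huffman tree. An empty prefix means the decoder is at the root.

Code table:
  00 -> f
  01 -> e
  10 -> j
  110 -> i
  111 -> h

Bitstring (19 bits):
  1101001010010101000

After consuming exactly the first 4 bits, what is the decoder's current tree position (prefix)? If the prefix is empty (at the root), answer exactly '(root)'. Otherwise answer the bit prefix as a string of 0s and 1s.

Bit 0: prefix='1' (no match yet)
Bit 1: prefix='11' (no match yet)
Bit 2: prefix='110' -> emit 'i', reset
Bit 3: prefix='1' (no match yet)

Answer: 1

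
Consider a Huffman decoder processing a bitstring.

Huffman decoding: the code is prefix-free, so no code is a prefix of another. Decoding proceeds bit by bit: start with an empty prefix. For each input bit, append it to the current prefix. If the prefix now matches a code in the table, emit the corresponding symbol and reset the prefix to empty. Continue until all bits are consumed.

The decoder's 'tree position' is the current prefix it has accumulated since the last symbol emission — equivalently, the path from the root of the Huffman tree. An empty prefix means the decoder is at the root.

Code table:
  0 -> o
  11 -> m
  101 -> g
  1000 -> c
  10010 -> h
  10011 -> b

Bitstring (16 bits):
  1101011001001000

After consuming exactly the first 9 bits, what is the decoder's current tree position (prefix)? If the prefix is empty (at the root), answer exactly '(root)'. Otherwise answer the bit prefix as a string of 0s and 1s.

Answer: 100

Derivation:
Bit 0: prefix='1' (no match yet)
Bit 1: prefix='11' -> emit 'm', reset
Bit 2: prefix='0' -> emit 'o', reset
Bit 3: prefix='1' (no match yet)
Bit 4: prefix='10' (no match yet)
Bit 5: prefix='101' -> emit 'g', reset
Bit 6: prefix='1' (no match yet)
Bit 7: prefix='10' (no match yet)
Bit 8: prefix='100' (no match yet)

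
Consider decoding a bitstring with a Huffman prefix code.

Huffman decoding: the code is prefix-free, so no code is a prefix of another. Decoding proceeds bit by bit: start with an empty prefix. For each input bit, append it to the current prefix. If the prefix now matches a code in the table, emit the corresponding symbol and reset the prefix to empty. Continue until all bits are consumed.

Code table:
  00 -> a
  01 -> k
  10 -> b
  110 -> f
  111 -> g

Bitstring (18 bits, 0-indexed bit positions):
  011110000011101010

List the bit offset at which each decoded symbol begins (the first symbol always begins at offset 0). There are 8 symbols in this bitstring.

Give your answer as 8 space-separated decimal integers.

Answer: 0 2 5 7 9 11 14 16

Derivation:
Bit 0: prefix='0' (no match yet)
Bit 1: prefix='01' -> emit 'k', reset
Bit 2: prefix='1' (no match yet)
Bit 3: prefix='11' (no match yet)
Bit 4: prefix='111' -> emit 'g', reset
Bit 5: prefix='0' (no match yet)
Bit 6: prefix='00' -> emit 'a', reset
Bit 7: prefix='0' (no match yet)
Bit 8: prefix='00' -> emit 'a', reset
Bit 9: prefix='0' (no match yet)
Bit 10: prefix='01' -> emit 'k', reset
Bit 11: prefix='1' (no match yet)
Bit 12: prefix='11' (no match yet)
Bit 13: prefix='110' -> emit 'f', reset
Bit 14: prefix='1' (no match yet)
Bit 15: prefix='10' -> emit 'b', reset
Bit 16: prefix='1' (no match yet)
Bit 17: prefix='10' -> emit 'b', reset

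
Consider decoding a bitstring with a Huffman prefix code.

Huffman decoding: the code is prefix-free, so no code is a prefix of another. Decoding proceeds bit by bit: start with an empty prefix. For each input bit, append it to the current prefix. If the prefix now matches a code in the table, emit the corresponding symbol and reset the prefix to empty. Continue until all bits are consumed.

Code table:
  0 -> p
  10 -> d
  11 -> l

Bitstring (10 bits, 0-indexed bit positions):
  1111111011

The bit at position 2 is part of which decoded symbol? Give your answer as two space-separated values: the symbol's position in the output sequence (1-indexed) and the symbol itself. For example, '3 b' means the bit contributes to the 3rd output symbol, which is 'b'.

Answer: 2 l

Derivation:
Bit 0: prefix='1' (no match yet)
Bit 1: prefix='11' -> emit 'l', reset
Bit 2: prefix='1' (no match yet)
Bit 3: prefix='11' -> emit 'l', reset
Bit 4: prefix='1' (no match yet)
Bit 5: prefix='11' -> emit 'l', reset
Bit 6: prefix='1' (no match yet)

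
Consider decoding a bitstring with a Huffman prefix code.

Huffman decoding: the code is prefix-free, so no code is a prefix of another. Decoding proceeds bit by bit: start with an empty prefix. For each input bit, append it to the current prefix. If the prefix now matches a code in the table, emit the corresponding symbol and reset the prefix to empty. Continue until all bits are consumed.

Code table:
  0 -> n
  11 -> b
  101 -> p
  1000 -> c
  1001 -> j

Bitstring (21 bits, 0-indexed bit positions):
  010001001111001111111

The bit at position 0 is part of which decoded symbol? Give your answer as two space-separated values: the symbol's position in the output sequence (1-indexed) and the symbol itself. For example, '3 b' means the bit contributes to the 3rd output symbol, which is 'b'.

Bit 0: prefix='0' -> emit 'n', reset
Bit 1: prefix='1' (no match yet)
Bit 2: prefix='10' (no match yet)
Bit 3: prefix='100' (no match yet)
Bit 4: prefix='1000' -> emit 'c', reset

Answer: 1 n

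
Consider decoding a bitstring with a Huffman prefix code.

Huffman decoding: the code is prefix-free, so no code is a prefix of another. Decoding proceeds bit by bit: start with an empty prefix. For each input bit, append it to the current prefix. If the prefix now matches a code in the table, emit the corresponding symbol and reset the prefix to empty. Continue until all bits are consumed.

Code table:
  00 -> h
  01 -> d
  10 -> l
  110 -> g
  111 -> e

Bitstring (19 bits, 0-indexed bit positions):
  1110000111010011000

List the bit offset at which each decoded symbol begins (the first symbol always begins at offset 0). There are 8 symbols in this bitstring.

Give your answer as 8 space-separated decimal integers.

Answer: 0 3 5 7 10 12 14 17

Derivation:
Bit 0: prefix='1' (no match yet)
Bit 1: prefix='11' (no match yet)
Bit 2: prefix='111' -> emit 'e', reset
Bit 3: prefix='0' (no match yet)
Bit 4: prefix='00' -> emit 'h', reset
Bit 5: prefix='0' (no match yet)
Bit 6: prefix='00' -> emit 'h', reset
Bit 7: prefix='1' (no match yet)
Bit 8: prefix='11' (no match yet)
Bit 9: prefix='111' -> emit 'e', reset
Bit 10: prefix='0' (no match yet)
Bit 11: prefix='01' -> emit 'd', reset
Bit 12: prefix='0' (no match yet)
Bit 13: prefix='00' -> emit 'h', reset
Bit 14: prefix='1' (no match yet)
Bit 15: prefix='11' (no match yet)
Bit 16: prefix='110' -> emit 'g', reset
Bit 17: prefix='0' (no match yet)
Bit 18: prefix='00' -> emit 'h', reset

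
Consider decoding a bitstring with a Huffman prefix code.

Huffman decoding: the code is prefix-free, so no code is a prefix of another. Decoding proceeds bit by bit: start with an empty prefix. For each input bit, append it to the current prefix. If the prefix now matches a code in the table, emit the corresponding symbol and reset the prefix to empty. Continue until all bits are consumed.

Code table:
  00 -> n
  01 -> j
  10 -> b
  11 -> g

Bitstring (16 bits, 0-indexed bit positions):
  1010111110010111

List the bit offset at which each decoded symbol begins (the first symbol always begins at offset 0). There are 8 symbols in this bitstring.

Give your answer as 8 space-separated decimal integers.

Bit 0: prefix='1' (no match yet)
Bit 1: prefix='10' -> emit 'b', reset
Bit 2: prefix='1' (no match yet)
Bit 3: prefix='10' -> emit 'b', reset
Bit 4: prefix='1' (no match yet)
Bit 5: prefix='11' -> emit 'g', reset
Bit 6: prefix='1' (no match yet)
Bit 7: prefix='11' -> emit 'g', reset
Bit 8: prefix='1' (no match yet)
Bit 9: prefix='10' -> emit 'b', reset
Bit 10: prefix='0' (no match yet)
Bit 11: prefix='01' -> emit 'j', reset
Bit 12: prefix='0' (no match yet)
Bit 13: prefix='01' -> emit 'j', reset
Bit 14: prefix='1' (no match yet)
Bit 15: prefix='11' -> emit 'g', reset

Answer: 0 2 4 6 8 10 12 14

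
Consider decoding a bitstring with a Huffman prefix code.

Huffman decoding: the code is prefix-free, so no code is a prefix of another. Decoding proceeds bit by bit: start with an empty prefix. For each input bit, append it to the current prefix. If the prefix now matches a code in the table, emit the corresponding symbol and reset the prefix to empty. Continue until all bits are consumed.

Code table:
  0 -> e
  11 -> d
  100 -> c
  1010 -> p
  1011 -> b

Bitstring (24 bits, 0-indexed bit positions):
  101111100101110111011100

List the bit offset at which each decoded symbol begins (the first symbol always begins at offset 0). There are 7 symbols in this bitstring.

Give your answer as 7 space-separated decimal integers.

Bit 0: prefix='1' (no match yet)
Bit 1: prefix='10' (no match yet)
Bit 2: prefix='101' (no match yet)
Bit 3: prefix='1011' -> emit 'b', reset
Bit 4: prefix='1' (no match yet)
Bit 5: prefix='11' -> emit 'd', reset
Bit 6: prefix='1' (no match yet)
Bit 7: prefix='10' (no match yet)
Bit 8: prefix='100' -> emit 'c', reset
Bit 9: prefix='1' (no match yet)
Bit 10: prefix='10' (no match yet)
Bit 11: prefix='101' (no match yet)
Bit 12: prefix='1011' -> emit 'b', reset
Bit 13: prefix='1' (no match yet)
Bit 14: prefix='10' (no match yet)
Bit 15: prefix='101' (no match yet)
Bit 16: prefix='1011' -> emit 'b', reset
Bit 17: prefix='1' (no match yet)
Bit 18: prefix='10' (no match yet)
Bit 19: prefix='101' (no match yet)
Bit 20: prefix='1011' -> emit 'b', reset
Bit 21: prefix='1' (no match yet)
Bit 22: prefix='10' (no match yet)
Bit 23: prefix='100' -> emit 'c', reset

Answer: 0 4 6 9 13 17 21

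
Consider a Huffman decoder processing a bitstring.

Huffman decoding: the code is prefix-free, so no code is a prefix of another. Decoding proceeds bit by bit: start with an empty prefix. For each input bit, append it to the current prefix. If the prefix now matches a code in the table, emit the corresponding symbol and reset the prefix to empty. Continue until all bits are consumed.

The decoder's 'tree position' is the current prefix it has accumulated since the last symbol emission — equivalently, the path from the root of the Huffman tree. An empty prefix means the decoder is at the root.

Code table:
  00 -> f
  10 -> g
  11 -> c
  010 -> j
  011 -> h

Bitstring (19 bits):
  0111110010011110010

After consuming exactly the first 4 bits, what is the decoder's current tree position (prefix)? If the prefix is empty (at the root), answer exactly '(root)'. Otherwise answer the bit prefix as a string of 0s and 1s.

Answer: 1

Derivation:
Bit 0: prefix='0' (no match yet)
Bit 1: prefix='01' (no match yet)
Bit 2: prefix='011' -> emit 'h', reset
Bit 3: prefix='1' (no match yet)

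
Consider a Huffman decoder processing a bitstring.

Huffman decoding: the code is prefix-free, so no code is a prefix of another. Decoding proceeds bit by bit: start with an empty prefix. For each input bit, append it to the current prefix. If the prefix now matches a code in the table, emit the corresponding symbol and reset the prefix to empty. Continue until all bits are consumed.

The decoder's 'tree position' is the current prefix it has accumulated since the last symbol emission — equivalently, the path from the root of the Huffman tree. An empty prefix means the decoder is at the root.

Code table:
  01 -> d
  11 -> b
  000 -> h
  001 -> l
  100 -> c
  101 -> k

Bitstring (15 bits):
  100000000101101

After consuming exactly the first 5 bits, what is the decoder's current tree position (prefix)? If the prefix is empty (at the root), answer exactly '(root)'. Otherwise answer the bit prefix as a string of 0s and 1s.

Answer: 00

Derivation:
Bit 0: prefix='1' (no match yet)
Bit 1: prefix='10' (no match yet)
Bit 2: prefix='100' -> emit 'c', reset
Bit 3: prefix='0' (no match yet)
Bit 4: prefix='00' (no match yet)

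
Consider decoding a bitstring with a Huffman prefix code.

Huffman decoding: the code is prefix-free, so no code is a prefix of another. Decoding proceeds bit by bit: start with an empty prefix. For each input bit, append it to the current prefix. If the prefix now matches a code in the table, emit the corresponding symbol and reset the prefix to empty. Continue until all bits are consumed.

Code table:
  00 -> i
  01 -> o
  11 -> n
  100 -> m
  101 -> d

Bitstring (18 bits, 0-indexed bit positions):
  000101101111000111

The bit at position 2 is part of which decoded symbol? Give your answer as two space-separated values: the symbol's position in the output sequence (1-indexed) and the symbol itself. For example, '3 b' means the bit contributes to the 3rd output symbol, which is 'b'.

Bit 0: prefix='0' (no match yet)
Bit 1: prefix='00' -> emit 'i', reset
Bit 2: prefix='0' (no match yet)
Bit 3: prefix='01' -> emit 'o', reset
Bit 4: prefix='0' (no match yet)
Bit 5: prefix='01' -> emit 'o', reset
Bit 6: prefix='1' (no match yet)

Answer: 2 o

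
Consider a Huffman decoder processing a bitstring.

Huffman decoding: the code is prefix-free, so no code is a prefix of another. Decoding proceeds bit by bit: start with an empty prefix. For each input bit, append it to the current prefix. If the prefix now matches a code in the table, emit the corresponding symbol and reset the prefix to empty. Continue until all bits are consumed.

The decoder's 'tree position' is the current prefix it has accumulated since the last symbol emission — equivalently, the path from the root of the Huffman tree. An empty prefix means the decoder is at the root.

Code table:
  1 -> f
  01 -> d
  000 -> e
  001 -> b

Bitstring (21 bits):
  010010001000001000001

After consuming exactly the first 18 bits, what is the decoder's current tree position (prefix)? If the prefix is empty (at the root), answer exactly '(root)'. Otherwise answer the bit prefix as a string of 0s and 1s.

Bit 0: prefix='0' (no match yet)
Bit 1: prefix='01' -> emit 'd', reset
Bit 2: prefix='0' (no match yet)
Bit 3: prefix='00' (no match yet)
Bit 4: prefix='001' -> emit 'b', reset
Bit 5: prefix='0' (no match yet)
Bit 6: prefix='00' (no match yet)
Bit 7: prefix='000' -> emit 'e', reset
Bit 8: prefix='1' -> emit 'f', reset
Bit 9: prefix='0' (no match yet)
Bit 10: prefix='00' (no match yet)
Bit 11: prefix='000' -> emit 'e', reset
Bit 12: prefix='0' (no match yet)
Bit 13: prefix='00' (no match yet)
Bit 14: prefix='001' -> emit 'b', reset
Bit 15: prefix='0' (no match yet)
Bit 16: prefix='00' (no match yet)
Bit 17: prefix='000' -> emit 'e', reset

Answer: (root)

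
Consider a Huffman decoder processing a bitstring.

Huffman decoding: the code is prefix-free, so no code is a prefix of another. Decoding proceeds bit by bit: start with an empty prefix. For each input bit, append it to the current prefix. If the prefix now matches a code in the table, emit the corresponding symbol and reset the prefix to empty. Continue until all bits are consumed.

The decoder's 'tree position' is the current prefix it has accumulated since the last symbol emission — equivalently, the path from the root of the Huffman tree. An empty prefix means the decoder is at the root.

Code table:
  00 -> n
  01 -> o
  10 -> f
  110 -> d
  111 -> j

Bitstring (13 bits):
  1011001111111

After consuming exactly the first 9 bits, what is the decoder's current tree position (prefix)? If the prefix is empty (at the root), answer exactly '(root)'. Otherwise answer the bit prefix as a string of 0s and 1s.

Answer: 11

Derivation:
Bit 0: prefix='1' (no match yet)
Bit 1: prefix='10' -> emit 'f', reset
Bit 2: prefix='1' (no match yet)
Bit 3: prefix='11' (no match yet)
Bit 4: prefix='110' -> emit 'd', reset
Bit 5: prefix='0' (no match yet)
Bit 6: prefix='01' -> emit 'o', reset
Bit 7: prefix='1' (no match yet)
Bit 8: prefix='11' (no match yet)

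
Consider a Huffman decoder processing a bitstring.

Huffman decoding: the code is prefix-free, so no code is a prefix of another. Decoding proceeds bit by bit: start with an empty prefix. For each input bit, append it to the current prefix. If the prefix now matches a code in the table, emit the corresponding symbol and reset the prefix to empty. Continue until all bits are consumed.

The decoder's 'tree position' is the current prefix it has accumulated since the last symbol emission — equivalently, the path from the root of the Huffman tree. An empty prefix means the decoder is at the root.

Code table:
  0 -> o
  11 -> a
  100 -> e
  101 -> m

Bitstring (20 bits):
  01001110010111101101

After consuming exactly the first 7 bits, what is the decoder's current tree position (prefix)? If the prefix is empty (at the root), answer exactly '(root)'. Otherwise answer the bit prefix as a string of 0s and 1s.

Bit 0: prefix='0' -> emit 'o', reset
Bit 1: prefix='1' (no match yet)
Bit 2: prefix='10' (no match yet)
Bit 3: prefix='100' -> emit 'e', reset
Bit 4: prefix='1' (no match yet)
Bit 5: prefix='11' -> emit 'a', reset
Bit 6: prefix='1' (no match yet)

Answer: 1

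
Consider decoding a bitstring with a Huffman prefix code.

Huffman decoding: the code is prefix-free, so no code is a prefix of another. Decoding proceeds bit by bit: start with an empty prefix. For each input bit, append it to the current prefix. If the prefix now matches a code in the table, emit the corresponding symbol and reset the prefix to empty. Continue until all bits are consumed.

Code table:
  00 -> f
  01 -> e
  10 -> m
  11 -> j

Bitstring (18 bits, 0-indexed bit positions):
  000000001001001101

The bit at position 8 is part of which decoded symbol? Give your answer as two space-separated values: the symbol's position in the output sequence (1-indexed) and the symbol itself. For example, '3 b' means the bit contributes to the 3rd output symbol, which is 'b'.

Bit 0: prefix='0' (no match yet)
Bit 1: prefix='00' -> emit 'f', reset
Bit 2: prefix='0' (no match yet)
Bit 3: prefix='00' -> emit 'f', reset
Bit 4: prefix='0' (no match yet)
Bit 5: prefix='00' -> emit 'f', reset
Bit 6: prefix='0' (no match yet)
Bit 7: prefix='00' -> emit 'f', reset
Bit 8: prefix='1' (no match yet)
Bit 9: prefix='10' -> emit 'm', reset
Bit 10: prefix='0' (no match yet)
Bit 11: prefix='01' -> emit 'e', reset
Bit 12: prefix='0' (no match yet)

Answer: 5 m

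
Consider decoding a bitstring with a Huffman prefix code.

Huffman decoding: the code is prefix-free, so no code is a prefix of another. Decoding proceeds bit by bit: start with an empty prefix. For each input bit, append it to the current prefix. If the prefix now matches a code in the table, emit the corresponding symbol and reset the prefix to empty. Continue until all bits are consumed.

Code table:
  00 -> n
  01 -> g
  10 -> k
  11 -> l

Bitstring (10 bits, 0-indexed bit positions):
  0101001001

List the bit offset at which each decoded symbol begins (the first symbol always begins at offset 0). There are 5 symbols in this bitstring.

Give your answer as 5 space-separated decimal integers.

Bit 0: prefix='0' (no match yet)
Bit 1: prefix='01' -> emit 'g', reset
Bit 2: prefix='0' (no match yet)
Bit 3: prefix='01' -> emit 'g', reset
Bit 4: prefix='0' (no match yet)
Bit 5: prefix='00' -> emit 'n', reset
Bit 6: prefix='1' (no match yet)
Bit 7: prefix='10' -> emit 'k', reset
Bit 8: prefix='0' (no match yet)
Bit 9: prefix='01' -> emit 'g', reset

Answer: 0 2 4 6 8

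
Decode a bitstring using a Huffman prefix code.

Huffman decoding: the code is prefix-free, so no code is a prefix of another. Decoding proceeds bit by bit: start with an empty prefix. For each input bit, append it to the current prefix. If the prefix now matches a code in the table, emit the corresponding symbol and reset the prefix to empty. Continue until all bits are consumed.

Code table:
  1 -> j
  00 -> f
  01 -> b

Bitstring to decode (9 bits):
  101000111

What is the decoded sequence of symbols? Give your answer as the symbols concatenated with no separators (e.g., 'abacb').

Bit 0: prefix='1' -> emit 'j', reset
Bit 1: prefix='0' (no match yet)
Bit 2: prefix='01' -> emit 'b', reset
Bit 3: prefix='0' (no match yet)
Bit 4: prefix='00' -> emit 'f', reset
Bit 5: prefix='0' (no match yet)
Bit 6: prefix='01' -> emit 'b', reset
Bit 7: prefix='1' -> emit 'j', reset
Bit 8: prefix='1' -> emit 'j', reset

Answer: jbfbjj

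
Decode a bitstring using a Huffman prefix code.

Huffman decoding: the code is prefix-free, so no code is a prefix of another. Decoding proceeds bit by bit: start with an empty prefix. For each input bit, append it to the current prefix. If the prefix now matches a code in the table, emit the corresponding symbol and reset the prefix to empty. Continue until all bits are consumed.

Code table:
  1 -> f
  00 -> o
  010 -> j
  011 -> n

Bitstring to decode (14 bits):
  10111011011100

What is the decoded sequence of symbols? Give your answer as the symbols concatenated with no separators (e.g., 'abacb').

Bit 0: prefix='1' -> emit 'f', reset
Bit 1: prefix='0' (no match yet)
Bit 2: prefix='01' (no match yet)
Bit 3: prefix='011' -> emit 'n', reset
Bit 4: prefix='1' -> emit 'f', reset
Bit 5: prefix='0' (no match yet)
Bit 6: prefix='01' (no match yet)
Bit 7: prefix='011' -> emit 'n', reset
Bit 8: prefix='0' (no match yet)
Bit 9: prefix='01' (no match yet)
Bit 10: prefix='011' -> emit 'n', reset
Bit 11: prefix='1' -> emit 'f', reset
Bit 12: prefix='0' (no match yet)
Bit 13: prefix='00' -> emit 'o', reset

Answer: fnfnnfo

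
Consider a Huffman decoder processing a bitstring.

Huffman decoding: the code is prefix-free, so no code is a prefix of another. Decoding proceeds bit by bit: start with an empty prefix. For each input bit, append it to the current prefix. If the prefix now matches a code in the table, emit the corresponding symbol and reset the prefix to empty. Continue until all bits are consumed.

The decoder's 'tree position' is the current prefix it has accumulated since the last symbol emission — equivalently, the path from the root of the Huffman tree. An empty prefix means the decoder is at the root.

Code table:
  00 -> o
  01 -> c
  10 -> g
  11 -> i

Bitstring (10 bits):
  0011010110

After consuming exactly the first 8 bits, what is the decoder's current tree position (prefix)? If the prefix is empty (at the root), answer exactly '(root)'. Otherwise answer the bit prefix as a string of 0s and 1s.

Answer: (root)

Derivation:
Bit 0: prefix='0' (no match yet)
Bit 1: prefix='00' -> emit 'o', reset
Bit 2: prefix='1' (no match yet)
Bit 3: prefix='11' -> emit 'i', reset
Bit 4: prefix='0' (no match yet)
Bit 5: prefix='01' -> emit 'c', reset
Bit 6: prefix='0' (no match yet)
Bit 7: prefix='01' -> emit 'c', reset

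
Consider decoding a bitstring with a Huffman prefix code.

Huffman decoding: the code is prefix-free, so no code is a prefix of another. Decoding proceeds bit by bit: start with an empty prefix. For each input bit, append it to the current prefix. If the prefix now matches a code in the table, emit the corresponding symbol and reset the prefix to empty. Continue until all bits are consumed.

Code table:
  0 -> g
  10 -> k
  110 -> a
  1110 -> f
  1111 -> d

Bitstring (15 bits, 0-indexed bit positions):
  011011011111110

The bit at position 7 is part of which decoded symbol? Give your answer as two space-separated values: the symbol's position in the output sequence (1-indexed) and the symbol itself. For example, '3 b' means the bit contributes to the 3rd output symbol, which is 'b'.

Answer: 4 d

Derivation:
Bit 0: prefix='0' -> emit 'g', reset
Bit 1: prefix='1' (no match yet)
Bit 2: prefix='11' (no match yet)
Bit 3: prefix='110' -> emit 'a', reset
Bit 4: prefix='1' (no match yet)
Bit 5: prefix='11' (no match yet)
Bit 6: prefix='110' -> emit 'a', reset
Bit 7: prefix='1' (no match yet)
Bit 8: prefix='11' (no match yet)
Bit 9: prefix='111' (no match yet)
Bit 10: prefix='1111' -> emit 'd', reset
Bit 11: prefix='1' (no match yet)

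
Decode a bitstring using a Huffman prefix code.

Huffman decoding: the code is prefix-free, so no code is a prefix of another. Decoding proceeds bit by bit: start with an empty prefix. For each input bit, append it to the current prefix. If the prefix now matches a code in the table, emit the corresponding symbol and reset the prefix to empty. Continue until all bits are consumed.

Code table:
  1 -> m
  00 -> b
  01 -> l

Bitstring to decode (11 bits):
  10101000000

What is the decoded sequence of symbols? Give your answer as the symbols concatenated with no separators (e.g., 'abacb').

Bit 0: prefix='1' -> emit 'm', reset
Bit 1: prefix='0' (no match yet)
Bit 2: prefix='01' -> emit 'l', reset
Bit 3: prefix='0' (no match yet)
Bit 4: prefix='01' -> emit 'l', reset
Bit 5: prefix='0' (no match yet)
Bit 6: prefix='00' -> emit 'b', reset
Bit 7: prefix='0' (no match yet)
Bit 8: prefix='00' -> emit 'b', reset
Bit 9: prefix='0' (no match yet)
Bit 10: prefix='00' -> emit 'b', reset

Answer: mllbbb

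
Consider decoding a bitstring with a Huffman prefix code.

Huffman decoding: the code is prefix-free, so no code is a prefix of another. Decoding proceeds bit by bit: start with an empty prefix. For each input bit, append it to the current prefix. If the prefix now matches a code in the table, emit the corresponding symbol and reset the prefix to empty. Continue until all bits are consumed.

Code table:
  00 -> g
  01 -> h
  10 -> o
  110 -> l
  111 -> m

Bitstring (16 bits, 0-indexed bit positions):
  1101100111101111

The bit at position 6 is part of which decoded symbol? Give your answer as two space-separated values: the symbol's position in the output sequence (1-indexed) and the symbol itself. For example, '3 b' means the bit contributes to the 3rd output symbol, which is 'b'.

Answer: 3 h

Derivation:
Bit 0: prefix='1' (no match yet)
Bit 1: prefix='11' (no match yet)
Bit 2: prefix='110' -> emit 'l', reset
Bit 3: prefix='1' (no match yet)
Bit 4: prefix='11' (no match yet)
Bit 5: prefix='110' -> emit 'l', reset
Bit 6: prefix='0' (no match yet)
Bit 7: prefix='01' -> emit 'h', reset
Bit 8: prefix='1' (no match yet)
Bit 9: prefix='11' (no match yet)
Bit 10: prefix='111' -> emit 'm', reset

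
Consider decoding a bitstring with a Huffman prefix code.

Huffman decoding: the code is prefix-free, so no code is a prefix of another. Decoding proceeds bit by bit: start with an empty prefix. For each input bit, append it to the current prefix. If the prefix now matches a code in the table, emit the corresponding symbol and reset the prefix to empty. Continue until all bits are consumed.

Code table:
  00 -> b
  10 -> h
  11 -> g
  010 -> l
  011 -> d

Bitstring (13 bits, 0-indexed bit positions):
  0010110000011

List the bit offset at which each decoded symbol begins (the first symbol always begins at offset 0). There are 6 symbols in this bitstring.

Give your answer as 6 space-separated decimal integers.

Bit 0: prefix='0' (no match yet)
Bit 1: prefix='00' -> emit 'b', reset
Bit 2: prefix='1' (no match yet)
Bit 3: prefix='10' -> emit 'h', reset
Bit 4: prefix='1' (no match yet)
Bit 5: prefix='11' -> emit 'g', reset
Bit 6: prefix='0' (no match yet)
Bit 7: prefix='00' -> emit 'b', reset
Bit 8: prefix='0' (no match yet)
Bit 9: prefix='00' -> emit 'b', reset
Bit 10: prefix='0' (no match yet)
Bit 11: prefix='01' (no match yet)
Bit 12: prefix='011' -> emit 'd', reset

Answer: 0 2 4 6 8 10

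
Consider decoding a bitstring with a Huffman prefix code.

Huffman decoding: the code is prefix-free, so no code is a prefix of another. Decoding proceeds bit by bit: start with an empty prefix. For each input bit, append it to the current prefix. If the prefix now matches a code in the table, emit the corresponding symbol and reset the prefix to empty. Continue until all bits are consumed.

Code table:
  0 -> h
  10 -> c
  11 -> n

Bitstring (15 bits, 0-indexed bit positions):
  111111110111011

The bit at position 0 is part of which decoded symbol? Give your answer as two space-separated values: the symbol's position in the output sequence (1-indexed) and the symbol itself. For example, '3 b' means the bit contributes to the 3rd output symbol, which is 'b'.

Bit 0: prefix='1' (no match yet)
Bit 1: prefix='11' -> emit 'n', reset
Bit 2: prefix='1' (no match yet)
Bit 3: prefix='11' -> emit 'n', reset
Bit 4: prefix='1' (no match yet)

Answer: 1 n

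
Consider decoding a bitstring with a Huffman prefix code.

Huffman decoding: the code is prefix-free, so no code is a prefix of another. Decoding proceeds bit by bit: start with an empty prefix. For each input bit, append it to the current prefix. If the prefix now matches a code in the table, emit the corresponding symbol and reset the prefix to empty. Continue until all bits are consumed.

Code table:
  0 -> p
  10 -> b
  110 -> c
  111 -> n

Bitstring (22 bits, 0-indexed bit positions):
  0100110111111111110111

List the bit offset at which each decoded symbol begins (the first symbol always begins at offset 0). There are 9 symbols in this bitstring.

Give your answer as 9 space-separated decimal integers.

Answer: 0 1 3 4 7 10 13 16 19

Derivation:
Bit 0: prefix='0' -> emit 'p', reset
Bit 1: prefix='1' (no match yet)
Bit 2: prefix='10' -> emit 'b', reset
Bit 3: prefix='0' -> emit 'p', reset
Bit 4: prefix='1' (no match yet)
Bit 5: prefix='11' (no match yet)
Bit 6: prefix='110' -> emit 'c', reset
Bit 7: prefix='1' (no match yet)
Bit 8: prefix='11' (no match yet)
Bit 9: prefix='111' -> emit 'n', reset
Bit 10: prefix='1' (no match yet)
Bit 11: prefix='11' (no match yet)
Bit 12: prefix='111' -> emit 'n', reset
Bit 13: prefix='1' (no match yet)
Bit 14: prefix='11' (no match yet)
Bit 15: prefix='111' -> emit 'n', reset
Bit 16: prefix='1' (no match yet)
Bit 17: prefix='11' (no match yet)
Bit 18: prefix='110' -> emit 'c', reset
Bit 19: prefix='1' (no match yet)
Bit 20: prefix='11' (no match yet)
Bit 21: prefix='111' -> emit 'n', reset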